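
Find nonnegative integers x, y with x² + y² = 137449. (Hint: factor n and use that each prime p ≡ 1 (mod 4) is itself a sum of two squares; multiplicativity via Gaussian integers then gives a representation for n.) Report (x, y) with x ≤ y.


Step 1: Factor n = 137449 = 13 · 97 · 109.
Step 2: Check the mod-4 condition on each prime factor: 13 ≡ 1 (mod 4), exponent 1; 97 ≡ 1 (mod 4), exponent 1; 109 ≡ 1 (mod 4), exponent 1.
All primes ≡ 3 (mod 4) appear to even exponent (or don't appear), so by the two-squares theorem n IS expressible as a sum of two squares.
Step 3: Build a representation. Here n = 13 · 97 · 109 is a product of primes ≡ 1 (mod 4). Each prime p ≡ 1 (mod 4) is itself a sum of two squares; find a² by testing p − a² for a perfect square:
  13: 13 − 1² = 12, 13 − 2² = 9 = 3² ⇒ 13 = 2² + 3².
  97: 97 − 1² = 96, 97 − 2² = 93, 97 − 3² = 88, 97 − 4² = 81 = 9² ⇒ 97 = 4² + 9².
  109: 109 − 1² = 108, 109 − 2² = 105, 109 − 3² = 100 = 10² ⇒ 109 = 3² + 10².
  Combine using the Brahmagupta–Fibonacci identity (a² + b²)(c² + d²) = (ac − bd)² + (ad + bc)² = (ac + bd)² + (ad − bc)²:
  13 · 97 = 1261: from (2² + 3²)(4² + 9²), take (2·4 − 3·9, 2·9 + 3·4) = (8 − 27, 18 + 12) = (-19, 30); dropping signs (only squares matter) gives (19, 30); check 19² + 30² = 361 + 900 = 1261 ✓.
  1261 · 109 = 137449: from (19² + 30²)(3² + 10²), take (19·3 − 30·10, 19·10 + 30·3) = (57 − 300, 190 + 90) = (-243, 280); dropping signs (only squares matter) gives (243, 280); check 243² + 280² = 59049 + 78400 = 137449 ✓.
Step 4: Order so x ≤ y and verify: 243² + 280² = 59049 + 78400 = 137449 = n. ✓

n = 137449 = 243² + 280² (one valid representation with x ≤ y).


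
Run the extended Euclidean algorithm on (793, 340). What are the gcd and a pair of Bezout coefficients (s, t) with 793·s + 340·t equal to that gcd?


Euclidean algorithm on (793, 340) — divide until remainder is 0:
  793 = 2 · 340 + 113
  340 = 3 · 113 + 1
  113 = 113 · 1 + 0
gcd(793, 340) = 1.
Track Bezout coefficients alongside the remainders: start with r₀ = 793 = a·1 + b·0 (s = 1, t = 0) and r₁ = 340 = a·0 + b·1 (s = 0, t = 1); each new remainder r_{k+1} = r_{k-1} − q_k·r_k inherits s_{k+1} = s_{k-1} − q_k·s_k, t_{k+1} = t_{k-1} − q_k·t_k, so r_k = a·s_k + b·t_k at every step:
  q = 2: r = 113, s = 1 − 2·0 = 1, t = 0 − 2·1 = -2  (check: 793·1 + 340·(-2) = 113)
  q = 3: r = 1, s = 0 − 3·1 = -3, t = 1 − 3·(-2) = 7  (check: 793·(-3) + 340·7 = 1)
The row with r = 1 (the gcd) gives the Bezout coefficients s = -3, t = 7.
Result: 793 · (-3) + 340 · (7) = 1.

gcd(793, 340) = 1; s = -3, t = 7 (check: 793·(-3) + 340·7 = 1).


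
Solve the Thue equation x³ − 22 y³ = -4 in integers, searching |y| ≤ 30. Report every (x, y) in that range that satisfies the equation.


The equation is x³ - 22y³ = -4. For fixed y, x³ = 22·y³ − 4, so a solution requires the RHS to be a perfect cube.
Strategy: iterate y from -30 to 30, compute RHS = 22·y³ − 4, and check whether it is a (positive or negative) perfect cube.
Check small values of y:
  y = 0: RHS = -4 is not a perfect cube.
  y = 1: RHS = 18 is not a perfect cube.
  y = -1: RHS = -26 is not a perfect cube.
  y = 2: RHS = 172 is not a perfect cube.
  y = -2: RHS = -180 is not a perfect cube.
  y = 3: RHS = 590 is not a perfect cube.
  y = -3: RHS = -598 is not a perfect cube.
Continuing the search up to |y| = 30 finds no solutions either.
No (x, y) in the scanned range satisfies the equation.

No integer solutions with |y| ≤ 30.


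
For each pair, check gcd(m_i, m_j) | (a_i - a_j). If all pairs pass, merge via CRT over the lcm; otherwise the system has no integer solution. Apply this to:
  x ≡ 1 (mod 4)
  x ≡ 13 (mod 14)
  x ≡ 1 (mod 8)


Moduli 4, 14, 8 are not pairwise coprime, so CRT works modulo lcm(m_i) when all pairwise compatibility conditions hold.
Pairwise compatibility: gcd(m_i, m_j) must divide a_i - a_j for every pair.
Merge one congruence at a time:
  Start: x ≡ 1 (mod 4).
  Combine with x ≡ 13 (mod 14): gcd(4, 14) = 2; 13 - 1 = 12, which IS divisible by 2, so compatible.
    Write x = 1 + 4·t and substitute into x ≡ 13 (mod 14): 4·t ≡ 13 − 1 = 12 (mod 14).
    Divide the congruence (and modulus) by g = 2: 2·t ≡ 6 (mod 7).
    The inverse of 2 mod 7 is 4 (since 2·4 = 8 = 1·7 + 1), so t ≡ 4·6 = 24 ≡ 3 (mod 7).
    Then x = 1 + 4·3 = 13, valid modulo lcm(4, 14) = 28: x ≡ 13 (mod 28).
  Combine with x ≡ 1 (mod 8): gcd(28, 8) = 4; 1 - 13 = -12, which IS divisible by 4, so compatible.
    Write x = 13 + 28·t and substitute into x ≡ 1 (mod 8): 28·t ≡ 1 − 13 = -12 (mod 8).
    Divide the congruence (and modulus) by g = 4: 7·t ≡ -3 (mod 2).
    Reduce coefficients mod 2: 1·t ≡ 1 (mod 2).
    So t ≡ 1 (mod 2).
    Then x = 13 + 28·1 = 41, valid modulo lcm(28, 8) = 56: x ≡ 41 (mod 56).
Verify: 41 mod 4 = 1, 41 mod 14 = 13, 41 mod 8 = 1.

x ≡ 41 (mod 56).


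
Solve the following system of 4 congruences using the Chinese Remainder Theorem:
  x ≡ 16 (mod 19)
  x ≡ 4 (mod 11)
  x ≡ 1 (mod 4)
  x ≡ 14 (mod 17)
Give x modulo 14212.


Product of moduli M = 19 · 11 · 4 · 17 = 14212.
Merge one congruence at a time:
  Start: x ≡ 16 (mod 19).
  Combine with x ≡ 4 (mod 11); new modulus lcm = 209.
    Write x = 16 + 19·t and substitute into x ≡ 4 (mod 11): 19·t ≡ 4 − 16 = -12 (mod 11).
    Reduce coefficients mod 11: 8·t ≡ 10 (mod 11).
    The inverse of 8 mod 11 is 7 (since 8·7 = 56 = 5·11 + 1), so t ≡ 7·10 = 70 ≡ 4 (mod 11).
    Then x = 16 + 19·4 = 92, valid modulo lcm(19, 11) = 209: x ≡ 92 (mod 209).
  Combine with x ≡ 1 (mod 4); new modulus lcm = 836.
    Write x = 92 + 209·t and substitute into x ≡ 1 (mod 4): 209·t ≡ 1 − 92 = -91 (mod 4).
    Reduce coefficients mod 4: 1·t ≡ 1 (mod 4).
    So t ≡ 1 (mod 4).
    Then x = 92 + 209·1 = 301, valid modulo lcm(209, 4) = 836: x ≡ 301 (mod 836).
  Combine with x ≡ 14 (mod 17); new modulus lcm = 14212.
    Write x = 301 + 836·t and substitute into x ≡ 14 (mod 17): 836·t ≡ 14 − 301 = -287 (mod 17).
    Reduce coefficients mod 17: 3·t ≡ 2 (mod 17).
    The inverse of 3 mod 17 is 6 (since 3·6 = 18 = 1·17 + 1), so t ≡ 6·2 = 12 ≡ 12 (mod 17).
    Then x = 301 + 836·12 = 10333, valid modulo lcm(836, 17) = 14212: x ≡ 10333 (mod 14212).
Verify against each original: 10333 mod 19 = 16, 10333 mod 11 = 4, 10333 mod 4 = 1, 10333 mod 17 = 14.

x ≡ 10333 (mod 14212).


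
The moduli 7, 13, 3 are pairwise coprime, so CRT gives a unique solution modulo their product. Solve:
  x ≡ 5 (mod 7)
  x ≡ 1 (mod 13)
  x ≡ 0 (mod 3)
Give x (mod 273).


Moduli 7, 13, 3 are pairwise coprime; by CRT there is a unique solution modulo M = 7 · 13 · 3 = 273.
Solve pairwise, accumulating the modulus:
  Start with x ≡ 5 (mod 7).
  Combine with x ≡ 1 (mod 13): since gcd(7, 13) = 1, we get a unique residue mod 91.
    Write x = 5 + 7·t and substitute into x ≡ 1 (mod 13): 7·t ≡ 1 − 5 = -4 (mod 13).
    Reduce coefficients mod 13: 7·t ≡ 9 (mod 13).
    The inverse of 7 mod 13 is 2 (since 7·2 = 14 = 1·13 + 1), so t ≡ 2·9 = 18 ≡ 5 (mod 13).
    Then x = 5 + 7·5 = 40, valid modulo lcm(7, 13) = 91: x ≡ 40 (mod 91).
  Combine with x ≡ 0 (mod 3): since gcd(91, 3) = 1, we get a unique residue mod 273.
    Write x = 40 + 91·t and substitute into x ≡ 0 (mod 3): 91·t ≡ 0 − 40 = -40 (mod 3).
    Reduce coefficients mod 3: 1·t ≡ 2 (mod 3).
    So t ≡ 2 (mod 3).
    Then x = 40 + 91·2 = 222, valid modulo lcm(91, 3) = 273: x ≡ 222 (mod 273).
Verify: 222 mod 7 = 5 ✓, 222 mod 13 = 1 ✓, 222 mod 3 = 0 ✓.

x ≡ 222 (mod 273).


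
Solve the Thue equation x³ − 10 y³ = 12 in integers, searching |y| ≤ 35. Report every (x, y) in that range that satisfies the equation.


The equation is x³ - 10y³ = 12. For fixed y, x³ = 10·y³ + 12, so a solution requires the RHS to be a perfect cube.
Strategy: iterate y from -35 to 35, compute RHS = 10·y³ + 12, and check whether it is a (positive or negative) perfect cube.
Check small values of y:
  y = 0: RHS = 12 is not a perfect cube.
  y = 1: RHS = 22 is not a perfect cube.
  y = -1: RHS = 2 is not a perfect cube.
  y = 2: RHS = 92 is not a perfect cube.
  y = -2: RHS = -68 is not a perfect cube.
  y = 3: RHS = 282 is not a perfect cube.
  y = -3: RHS = -258 is not a perfect cube.
Continuing the search up to |y| = 35 finds no solutions either.
No (x, y) in the scanned range satisfies the equation.

No integer solutions with |y| ≤ 35.


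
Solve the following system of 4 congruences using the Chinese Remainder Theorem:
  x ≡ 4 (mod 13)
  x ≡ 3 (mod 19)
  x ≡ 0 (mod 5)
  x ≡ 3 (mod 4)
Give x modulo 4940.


Product of moduli M = 13 · 19 · 5 · 4 = 4940.
Merge one congruence at a time:
  Start: x ≡ 4 (mod 13).
  Combine with x ≡ 3 (mod 19); new modulus lcm = 247.
    Write x = 4 + 13·t and substitute into x ≡ 3 (mod 19): 13·t ≡ 3 − 4 = -1 (mod 19).
    Reduce coefficients mod 19: 13·t ≡ 18 (mod 19).
    The inverse of 13 mod 19 is 3 (since 13·3 = 39 = 2·19 + 1), so t ≡ 3·18 = 54 ≡ 16 (mod 19).
    Then x = 4 + 13·16 = 212, valid modulo lcm(13, 19) = 247: x ≡ 212 (mod 247).
  Combine with x ≡ 0 (mod 5); new modulus lcm = 1235.
    Write x = 212 + 247·t and substitute into x ≡ 0 (mod 5): 247·t ≡ 0 − 212 = -212 (mod 5).
    Reduce coefficients mod 5: 2·t ≡ 3 (mod 5).
    The inverse of 2 mod 5 is 3 (since 2·3 = 6 = 1·5 + 1), so t ≡ 3·3 = 9 ≡ 4 (mod 5).
    Then x = 212 + 247·4 = 1200, valid modulo lcm(247, 5) = 1235: x ≡ 1200 (mod 1235).
  Combine with x ≡ 3 (mod 4); new modulus lcm = 4940.
    Write x = 1200 + 1235·t and substitute into x ≡ 3 (mod 4): 1235·t ≡ 3 − 1200 = -1197 (mod 4).
    Reduce coefficients mod 4: 3·t ≡ 3 (mod 4).
    The inverse of 3 mod 4 is 3 (since 3·3 = 9 = 2·4 + 1), so t ≡ 3·3 = 9 ≡ 1 (mod 4).
    Then x = 1200 + 1235·1 = 2435, valid modulo lcm(1235, 4) = 4940: x ≡ 2435 (mod 4940).
Verify against each original: 2435 mod 13 = 4, 2435 mod 19 = 3, 2435 mod 5 = 0, 2435 mod 4 = 3.

x ≡ 2435 (mod 4940).


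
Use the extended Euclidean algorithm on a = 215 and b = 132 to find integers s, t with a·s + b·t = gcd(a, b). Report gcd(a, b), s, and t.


Euclidean algorithm on (215, 132) — divide until remainder is 0:
  215 = 1 · 132 + 83
  132 = 1 · 83 + 49
  83 = 1 · 49 + 34
  49 = 1 · 34 + 15
  34 = 2 · 15 + 4
  15 = 3 · 4 + 3
  4 = 1 · 3 + 1
  3 = 3 · 1 + 0
gcd(215, 132) = 1.
Track Bezout coefficients alongside the remainders: start with r₀ = 215 = a·1 + b·0 (s = 1, t = 0) and r₁ = 132 = a·0 + b·1 (s = 0, t = 1); each new remainder r_{k+1} = r_{k-1} − q_k·r_k inherits s_{k+1} = s_{k-1} − q_k·s_k, t_{k+1} = t_{k-1} − q_k·t_k, so r_k = a·s_k + b·t_k at every step:
  q = 1: r = 83, s = 1 − 1·0 = 1, t = 0 − 1·1 = -1  (check: 215·1 + 132·(-1) = 83)
  q = 1: r = 49, s = 0 − 1·1 = -1, t = 1 − 1·(-1) = 2  (check: 215·(-1) + 132·2 = 49)
  q = 1: r = 34, s = 1 − 1·(-1) = 2, t = -1 − 1·2 = -3  (check: 215·2 + 132·(-3) = 34)
  q = 1: r = 15, s = -1 − 1·2 = -3, t = 2 − 1·(-3) = 5  (check: 215·(-3) + 132·5 = 15)
  q = 2: r = 4, s = 2 − 2·(-3) = 8, t = -3 − 2·5 = -13  (check: 215·8 + 132·(-13) = 4)
  q = 3: r = 3, s = -3 − 3·8 = -27, t = 5 − 3·(-13) = 44  (check: 215·(-27) + 132·44 = 3)
  q = 1: r = 1, s = 8 − 1·(-27) = 35, t = -13 − 1·44 = -57  (check: 215·35 + 132·(-57) = 1)
The row with r = 1 (the gcd) gives the Bezout coefficients s = 35, t = -57.
Result: 215 · (35) + 132 · (-57) = 1.

gcd(215, 132) = 1; s = 35, t = -57 (check: 215·35 + 132·(-57) = 1).


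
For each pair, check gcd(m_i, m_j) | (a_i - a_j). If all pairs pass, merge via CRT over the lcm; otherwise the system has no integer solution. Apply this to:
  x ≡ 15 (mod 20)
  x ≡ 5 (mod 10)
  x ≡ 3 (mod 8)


Moduli 20, 10, 8 are not pairwise coprime, so CRT works modulo lcm(m_i) when all pairwise compatibility conditions hold.
Pairwise compatibility: gcd(m_i, m_j) must divide a_i - a_j for every pair.
Merge one congruence at a time:
  Start: x ≡ 15 (mod 20).
  Combine with x ≡ 5 (mod 10): gcd(20, 10) = 10; 5 - 15 = -10, which IS divisible by 10, so compatible.
    Write x = 15 + 20·t and substitute into x ≡ 5 (mod 10): 20·t ≡ 5 − 15 = -10 (mod 10).
    Divide the congruence (and modulus) by g = 10: 2·t ≡ -1 (mod 1).
    Modulo 1 every t works; take t = 0.
    Then x = 15 + 20·0 = 15, valid modulo lcm(20, 10) = 20: x ≡ 15 (mod 20).
  Combine with x ≡ 3 (mod 8): gcd(20, 8) = 4; 3 - 15 = -12, which IS divisible by 4, so compatible.
    Write x = 15 + 20·t and substitute into x ≡ 3 (mod 8): 20·t ≡ 3 − 15 = -12 (mod 8).
    Divide the congruence (and modulus) by g = 4: 5·t ≡ -3 (mod 2).
    Reduce coefficients mod 2: 1·t ≡ 1 (mod 2).
    So t ≡ 1 (mod 2).
    Then x = 15 + 20·1 = 35, valid modulo lcm(20, 8) = 40: x ≡ 35 (mod 40).
Verify: 35 mod 20 = 15, 35 mod 10 = 5, 35 mod 8 = 3.

x ≡ 35 (mod 40).


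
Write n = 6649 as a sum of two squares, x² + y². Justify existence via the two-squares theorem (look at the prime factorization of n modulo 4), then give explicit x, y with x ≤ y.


Step 1: Factor n = 6649 = 61 · 109.
Step 2: Check the mod-4 condition on each prime factor: 61 ≡ 1 (mod 4), exponent 1; 109 ≡ 1 (mod 4), exponent 1.
All primes ≡ 3 (mod 4) appear to even exponent (or don't appear), so by the two-squares theorem n IS expressible as a sum of two squares.
Step 3: Build a representation. Here n = 61 · 109 is a product of primes ≡ 1 (mod 4). Each prime p ≡ 1 (mod 4) is itself a sum of two squares; find a² by testing p − a² for a perfect square:
  61: 61 − 1² = 60, 61 − 2² = 57, 61 − 3² = 52, 61 − 4² = 45, 61 − 5² = 36 = 6² ⇒ 61 = 5² + 6².
  109: 109 − 1² = 108, 109 − 2² = 105, 109 − 3² = 100 = 10² ⇒ 109 = 3² + 10².
  Combine using the Brahmagupta–Fibonacci identity (a² + b²)(c² + d²) = (ac − bd)² + (ad + bc)² = (ac + bd)² + (ad − bc)²:
  61 · 109 = 6649: from (5² + 6²)(3² + 10²), take (5·3 − 6·10, 5·10 + 6·3) = (15 − 60, 50 + 18) = (-45, 68); dropping signs (only squares matter) gives (45, 68); check 45² + 68² = 2025 + 4624 = 6649 ✓.
Step 4: Order so x ≤ y and verify: 45² + 68² = 2025 + 4624 = 6649 = n. ✓

n = 6649 = 45² + 68² (one valid representation with x ≤ y).


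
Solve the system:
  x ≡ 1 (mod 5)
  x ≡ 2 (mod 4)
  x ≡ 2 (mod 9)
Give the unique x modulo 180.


Moduli 5, 4, 9 are pairwise coprime; by CRT there is a unique solution modulo M = 5 · 4 · 9 = 180.
Solve pairwise, accumulating the modulus:
  Start with x ≡ 1 (mod 5).
  Combine with x ≡ 2 (mod 4): since gcd(5, 4) = 1, we get a unique residue mod 20.
    Write x = 1 + 5·t and substitute into x ≡ 2 (mod 4): 5·t ≡ 2 − 1 = 1 (mod 4).
    Reduce coefficients mod 4: 1·t ≡ 1 (mod 4).
    So t ≡ 1 (mod 4).
    Then x = 1 + 5·1 = 6, valid modulo lcm(5, 4) = 20: x ≡ 6 (mod 20).
  Combine with x ≡ 2 (mod 9): since gcd(20, 9) = 1, we get a unique residue mod 180.
    Write x = 6 + 20·t and substitute into x ≡ 2 (mod 9): 20·t ≡ 2 − 6 = -4 (mod 9).
    Reduce coefficients mod 9: 2·t ≡ 5 (mod 9).
    The inverse of 2 mod 9 is 5 (since 2·5 = 10 = 1·9 + 1), so t ≡ 5·5 = 25 ≡ 7 (mod 9).
    Then x = 6 + 20·7 = 146, valid modulo lcm(20, 9) = 180: x ≡ 146 (mod 180).
Verify: 146 mod 5 = 1 ✓, 146 mod 4 = 2 ✓, 146 mod 9 = 2 ✓.

x ≡ 146 (mod 180).


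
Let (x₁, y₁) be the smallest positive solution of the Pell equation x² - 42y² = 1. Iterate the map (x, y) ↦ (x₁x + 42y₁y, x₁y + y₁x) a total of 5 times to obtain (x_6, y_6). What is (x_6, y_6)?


Step 1: Find the fundamental solution (x₁, y₁) of x² - 42y² = 1.
  Expand √42 as a continued fraction. a₀ = ⌊√42⌋ = 6; iterate m_{k+1} = d_k·a_k − m_k, d_{k+1} = (42 − m_{k+1}²)/d_k, a_{k+1} = ⌊(a₀ + m_{k+1})/d_{k+1}⌋ (starting m₀ = 0, d₀ = 1), with convergents p_k = a_k·p_{k-1} + p_{k-2}, q_k = a_k·q_{k-1} + q_{k-2} (p₋₁ = 1, q₋₁ = 0):
  k = 0: a₀ = 6; p₀/q₀ = 6/1; p₀² − 42·q₀² = 36 − 42 = -6.
  k = 1: m = 6, d = 6, a = ⌊(6 + 6)/6⌋ = 2; p/q = (2·6 + 1)/(2·1 + 0) = 13/2; p² − 42·q² = 169 − 168 = 1.
  The first convergent with p² − 42·q² = 1 gives the fundamental solution (x₁, y₁) = (13, 2).
Step 2: Apply the recurrence (x_{n+1}, y_{n+1}) = (x₁x_n + 42y₁y_n, x₁y_n + y₁x_n) repeatedly.
  From (x_1, y_1) = (13, 2): x_2 = 13·13 + 42·2·2 = 337; y_2 = 13·2 + 2·13 = 52.
  From (x_2, y_2) = (337, 52): x_3 = 13·337 + 42·2·52 = 8749; y_3 = 13·52 + 2·337 = 1350.
  From (x_3, y_3) = (8749, 1350): x_4 = 13·8749 + 42·2·1350 = 227137; y_4 = 13·1350 + 2·8749 = 35048.
  From (x_4, y_4) = (227137, 35048): x_5 = 13·227137 + 42·2·35048 = 5896813; y_5 = 13·35048 + 2·227137 = 909898.
  From (x_5, y_5) = (5896813, 909898): x_6 = 13·5896813 + 42·2·909898 = 153090001; y_6 = 13·909898 + 2·5896813 = 23622300.
Step 3: Verify x_6² - 42·y_6² = 23436548406180001 - 23436548406180000 = 1 (should be 1). ✓

(x_1, y_1) = (13, 2); (x_6, y_6) = (153090001, 23622300).


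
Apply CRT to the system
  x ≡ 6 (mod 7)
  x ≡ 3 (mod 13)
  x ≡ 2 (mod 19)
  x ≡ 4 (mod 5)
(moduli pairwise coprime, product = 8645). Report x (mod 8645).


Product of moduli M = 7 · 13 · 19 · 5 = 8645.
Merge one congruence at a time:
  Start: x ≡ 6 (mod 7).
  Combine with x ≡ 3 (mod 13); new modulus lcm = 91.
    Write x = 6 + 7·t and substitute into x ≡ 3 (mod 13): 7·t ≡ 3 − 6 = -3 (mod 13).
    Reduce coefficients mod 13: 7·t ≡ 10 (mod 13).
    The inverse of 7 mod 13 is 2 (since 7·2 = 14 = 1·13 + 1), so t ≡ 2·10 = 20 ≡ 7 (mod 13).
    Then x = 6 + 7·7 = 55, valid modulo lcm(7, 13) = 91: x ≡ 55 (mod 91).
  Combine with x ≡ 2 (mod 19); new modulus lcm = 1729.
    Write x = 55 + 91·t and substitute into x ≡ 2 (mod 19): 91·t ≡ 2 − 55 = -53 (mod 19).
    Reduce coefficients mod 19: 15·t ≡ 4 (mod 19).
    The inverse of 15 mod 19 is 14 (since 15·14 = 210 = 11·19 + 1), so t ≡ 14·4 = 56 ≡ 18 (mod 19).
    Then x = 55 + 91·18 = 1693, valid modulo lcm(91, 19) = 1729: x ≡ 1693 (mod 1729).
  Combine with x ≡ 4 (mod 5); new modulus lcm = 8645.
    Write x = 1693 + 1729·t and substitute into x ≡ 4 (mod 5): 1729·t ≡ 4 − 1693 = -1689 (mod 5).
    Reduce coefficients mod 5: 4·t ≡ 1 (mod 5).
    The inverse of 4 mod 5 is 4 (since 4·4 = 16 = 3·5 + 1), so t ≡ 4·1 = 4 ≡ 4 (mod 5).
    Then x = 1693 + 1729·4 = 8609, valid modulo lcm(1729, 5) = 8645: x ≡ 8609 (mod 8645).
Verify against each original: 8609 mod 7 = 6, 8609 mod 13 = 3, 8609 mod 19 = 2, 8609 mod 5 = 4.

x ≡ 8609 (mod 8645).


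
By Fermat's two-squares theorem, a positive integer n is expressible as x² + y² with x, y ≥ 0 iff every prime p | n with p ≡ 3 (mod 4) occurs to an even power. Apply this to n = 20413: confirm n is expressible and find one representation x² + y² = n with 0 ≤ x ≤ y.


Step 1: Factor n = 20413 = 137 · 149.
Step 2: Check the mod-4 condition on each prime factor: 137 ≡ 1 (mod 4), exponent 1; 149 ≡ 1 (mod 4), exponent 1.
All primes ≡ 3 (mod 4) appear to even exponent (or don't appear), so by the two-squares theorem n IS expressible as a sum of two squares.
Step 3: Build a representation. Here n = 137 · 149 is a product of primes ≡ 1 (mod 4). Each prime p ≡ 1 (mod 4) is itself a sum of two squares; find a² by testing p − a² for a perfect square:
  137: 137 − 1² = 136, 137 − 2² = 133, 137 − 3² = 128, 137 − 4² = 121 = 11² ⇒ 137 = 4² + 11².
  149: 149 − 1² = 148, 149 − 2² = 145, 149 − 3² = 140, 149 − 4² = 133, 149 − 5² = 124, 149 − 6² = 113, 149 − 7² = 100 = 10² ⇒ 149 = 7² + 10².
  Combine using the Brahmagupta–Fibonacci identity (a² + b²)(c² + d²) = (ac − bd)² + (ad + bc)² = (ac + bd)² + (ad − bc)²:
  137 · 149 = 20413: from (4² + 11²)(7² + 10²), take (4·7 − 11·10, 4·10 + 11·7) = (28 − 110, 40 + 77) = (-82, 117); dropping signs (only squares matter) gives (82, 117); check 82² + 117² = 6724 + 13689 = 20413 ✓.
Step 4: Order so x ≤ y and verify: 82² + 117² = 6724 + 13689 = 20413 = n. ✓

n = 20413 = 82² + 117² (one valid representation with x ≤ y).


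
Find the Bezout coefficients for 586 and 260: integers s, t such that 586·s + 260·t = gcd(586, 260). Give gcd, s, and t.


Euclidean algorithm on (586, 260) — divide until remainder is 0:
  586 = 2 · 260 + 66
  260 = 3 · 66 + 62
  66 = 1 · 62 + 4
  62 = 15 · 4 + 2
  4 = 2 · 2 + 0
gcd(586, 260) = 2.
Track Bezout coefficients alongside the remainders: start with r₀ = 586 = a·1 + b·0 (s = 1, t = 0) and r₁ = 260 = a·0 + b·1 (s = 0, t = 1); each new remainder r_{k+1} = r_{k-1} − q_k·r_k inherits s_{k+1} = s_{k-1} − q_k·s_k, t_{k+1} = t_{k-1} − q_k·t_k, so r_k = a·s_k + b·t_k at every step:
  q = 2: r = 66, s = 1 − 2·0 = 1, t = 0 − 2·1 = -2  (check: 586·1 + 260·(-2) = 66)
  q = 3: r = 62, s = 0 − 3·1 = -3, t = 1 − 3·(-2) = 7  (check: 586·(-3) + 260·7 = 62)
  q = 1: r = 4, s = 1 − 1·(-3) = 4, t = -2 − 1·7 = -9  (check: 586·4 + 260·(-9) = 4)
  q = 15: r = 2, s = -3 − 15·4 = -63, t = 7 − 15·(-9) = 142  (check: 586·(-63) + 260·142 = 2)
The row with r = 2 (the gcd) gives the Bezout coefficients s = -63, t = 142.
Result: 586 · (-63) + 260 · (142) = 2.

gcd(586, 260) = 2; s = -63, t = 142 (check: 586·(-63) + 260·142 = 2).


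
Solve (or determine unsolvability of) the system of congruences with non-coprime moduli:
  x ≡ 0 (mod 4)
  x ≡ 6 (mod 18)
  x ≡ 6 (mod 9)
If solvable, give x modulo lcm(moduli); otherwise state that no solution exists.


Moduli 4, 18, 9 are not pairwise coprime, so CRT works modulo lcm(m_i) when all pairwise compatibility conditions hold.
Pairwise compatibility: gcd(m_i, m_j) must divide a_i - a_j for every pair.
Merge one congruence at a time:
  Start: x ≡ 0 (mod 4).
  Combine with x ≡ 6 (mod 18): gcd(4, 18) = 2; 6 - 0 = 6, which IS divisible by 2, so compatible.
    Write x = 0 + 4·t and substitute into x ≡ 6 (mod 18): 4·t ≡ 6 − 0 = 6 (mod 18).
    Divide the congruence (and modulus) by g = 2: 2·t ≡ 3 (mod 9).
    The inverse of 2 mod 9 is 5 (since 2·5 = 10 = 1·9 + 1), so t ≡ 5·3 = 15 ≡ 6 (mod 9).
    Then x = 0 + 4·6 = 24, valid modulo lcm(4, 18) = 36: x ≡ 24 (mod 36).
  Combine with x ≡ 6 (mod 9): gcd(36, 9) = 9; 6 - 24 = -18, which IS divisible by 9, so compatible.
    Write x = 24 + 36·t and substitute into x ≡ 6 (mod 9): 36·t ≡ 6 − 24 = -18 (mod 9).
    Divide the congruence (and modulus) by g = 9: 4·t ≡ -2 (mod 1).
    Modulo 1 every t works; take t = 0.
    Then x = 24 + 36·0 = 24, valid modulo lcm(36, 9) = 36: x ≡ 24 (mod 36).
Verify: 24 mod 4 = 0, 24 mod 18 = 6, 24 mod 9 = 6.

x ≡ 24 (mod 36).


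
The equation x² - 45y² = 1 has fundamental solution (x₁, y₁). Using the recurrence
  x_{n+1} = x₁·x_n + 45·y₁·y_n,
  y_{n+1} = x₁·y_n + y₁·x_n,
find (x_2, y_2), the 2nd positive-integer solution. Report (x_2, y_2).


Step 1: Find the fundamental solution (x₁, y₁) of x² - 45y² = 1.
  Expand √45 as a continued fraction. a₀ = ⌊√45⌋ = 6; iterate m_{k+1} = d_k·a_k − m_k, d_{k+1} = (45 − m_{k+1}²)/d_k, a_{k+1} = ⌊(a₀ + m_{k+1})/d_{k+1}⌋ (starting m₀ = 0, d₀ = 1), with convergents p_k = a_k·p_{k-1} + p_{k-2}, q_k = a_k·q_{k-1} + q_{k-2} (p₋₁ = 1, q₋₁ = 0):
  k = 0: a₀ = 6; p₀/q₀ = 6/1; p₀² − 45·q₀² = 36 − 45 = -9.
  k = 1: m = 6, d = 9, a = ⌊(6 + 6)/9⌋ = 1; p/q = (1·6 + 1)/(1·1 + 0) = 7/1; p² − 45·q² = 49 − 45 = 4.
  k = 2: m = 3, d = 4, a = ⌊(6 + 3)/4⌋ = 2; p/q = (2·7 + 6)/(2·1 + 1) = 20/3; p² − 45·q² = 400 − 405 = -5.
  k = 3: m = 5, d = 5, a = ⌊(6 + 5)/5⌋ = 2; p/q = (2·20 + 7)/(2·3 + 1) = 47/7; p² − 45·q² = 2209 − 2205 = 4.
  k = 4: m = 5, d = 4, a = ⌊(6 + 5)/4⌋ = 2; p/q = (2·47 + 20)/(2·7 + 3) = 114/17; p² − 45·q² = 12996 − 13005 = -9.
  k = 5: m = 3, d = 9, a = ⌊(6 + 3)/9⌋ = 1; p/q = (1·114 + 47)/(1·17 + 7) = 161/24; p² − 45·q² = 25921 − 25920 = 1.
  The first convergent with p² − 45·q² = 1 gives the fundamental solution (x₁, y₁) = (161, 24).
Step 2: Apply the recurrence (x_{n+1}, y_{n+1}) = (x₁x_n + 45y₁y_n, x₁y_n + y₁x_n) repeatedly.
  From (x_1, y_1) = (161, 24): x_2 = 161·161 + 45·24·24 = 51841; y_2 = 161·24 + 24·161 = 7728.
Step 3: Verify x_2² - 45·y_2² = 2687489281 - 2687489280 = 1 (should be 1). ✓

(x_1, y_1) = (161, 24); (x_2, y_2) = (51841, 7728).


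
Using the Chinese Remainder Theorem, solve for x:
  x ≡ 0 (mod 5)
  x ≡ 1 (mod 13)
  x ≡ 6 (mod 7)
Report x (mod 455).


Moduli 5, 13, 7 are pairwise coprime; by CRT there is a unique solution modulo M = 5 · 13 · 7 = 455.
Solve pairwise, accumulating the modulus:
  Start with x ≡ 0 (mod 5).
  Combine with x ≡ 1 (mod 13): since gcd(5, 13) = 1, we get a unique residue mod 65.
    Write x = 0 + 5·t and substitute into x ≡ 1 (mod 13): 5·t ≡ 1 − 0 = 1 (mod 13).
    The inverse of 5 mod 13 is 8 (since 5·8 = 40 = 3·13 + 1), so t ≡ 8·1 = 8 ≡ 8 (mod 13).
    Then x = 0 + 5·8 = 40, valid modulo lcm(5, 13) = 65: x ≡ 40 (mod 65).
  Combine with x ≡ 6 (mod 7): since gcd(65, 7) = 1, we get a unique residue mod 455.
    Write x = 40 + 65·t and substitute into x ≡ 6 (mod 7): 65·t ≡ 6 − 40 = -34 (mod 7).
    Reduce coefficients mod 7: 2·t ≡ 1 (mod 7).
    The inverse of 2 mod 7 is 4 (since 2·4 = 8 = 1·7 + 1), so t ≡ 4·1 = 4 ≡ 4 (mod 7).
    Then x = 40 + 65·4 = 300, valid modulo lcm(65, 7) = 455: x ≡ 300 (mod 455).
Verify: 300 mod 5 = 0 ✓, 300 mod 13 = 1 ✓, 300 mod 7 = 6 ✓.

x ≡ 300 (mod 455).


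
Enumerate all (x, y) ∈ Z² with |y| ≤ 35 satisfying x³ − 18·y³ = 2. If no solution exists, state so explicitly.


The equation is x³ - 18y³ = 2. For fixed y, x³ = 18·y³ + 2, so a solution requires the RHS to be a perfect cube.
Strategy: iterate y from -35 to 35, compute RHS = 18·y³ + 2, and check whether it is a (positive or negative) perfect cube.
Check small values of y:
  y = 0: RHS = 2 is not a perfect cube.
  y = 1: RHS = 20 is not a perfect cube.
  y = -1: RHS = -16 is not a perfect cube.
  y = 2: RHS = 146 is not a perfect cube.
  y = -2: RHS = -142 is not a perfect cube.
  y = 3: RHS = 488 is not a perfect cube.
  y = -3: RHS = -484 is not a perfect cube.
Continuing the search up to |y| = 35 finds no solutions either.
No (x, y) in the scanned range satisfies the equation.

No integer solutions with |y| ≤ 35.


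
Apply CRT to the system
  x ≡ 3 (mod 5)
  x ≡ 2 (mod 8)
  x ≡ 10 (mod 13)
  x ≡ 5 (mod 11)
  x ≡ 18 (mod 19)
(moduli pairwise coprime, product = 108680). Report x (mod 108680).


Product of moduli M = 5 · 8 · 13 · 11 · 19 = 108680.
Merge one congruence at a time:
  Start: x ≡ 3 (mod 5).
  Combine with x ≡ 2 (mod 8); new modulus lcm = 40.
    Write x = 3 + 5·t and substitute into x ≡ 2 (mod 8): 5·t ≡ 2 − 3 = -1 (mod 8).
    Reduce coefficients mod 8: 5·t ≡ 7 (mod 8).
    The inverse of 5 mod 8 is 5 (since 5·5 = 25 = 3·8 + 1), so t ≡ 5·7 = 35 ≡ 3 (mod 8).
    Then x = 3 + 5·3 = 18, valid modulo lcm(5, 8) = 40: x ≡ 18 (mod 40).
  Combine with x ≡ 10 (mod 13); new modulus lcm = 520.
    Write x = 18 + 40·t and substitute into x ≡ 10 (mod 13): 40·t ≡ 10 − 18 = -8 (mod 13).
    Reduce coefficients mod 13: 1·t ≡ 5 (mod 13).
    So t ≡ 5 (mod 13).
    Then x = 18 + 40·5 = 218, valid modulo lcm(40, 13) = 520: x ≡ 218 (mod 520).
  Combine with x ≡ 5 (mod 11); new modulus lcm = 5720.
    Write x = 218 + 520·t and substitute into x ≡ 5 (mod 11): 520·t ≡ 5 − 218 = -213 (mod 11).
    Reduce coefficients mod 11: 3·t ≡ 7 (mod 11).
    The inverse of 3 mod 11 is 4 (since 3·4 = 12 = 1·11 + 1), so t ≡ 4·7 = 28 ≡ 6 (mod 11).
    Then x = 218 + 520·6 = 3338, valid modulo lcm(520, 11) = 5720: x ≡ 3338 (mod 5720).
  Combine with x ≡ 18 (mod 19); new modulus lcm = 108680.
    Write x = 3338 + 5720·t and substitute into x ≡ 18 (mod 19): 5720·t ≡ 18 − 3338 = -3320 (mod 19).
    Reduce coefficients mod 19: 1·t ≡ 5 (mod 19).
    So t ≡ 5 (mod 19).
    Then x = 3338 + 5720·5 = 31938, valid modulo lcm(5720, 19) = 108680: x ≡ 31938 (mod 108680).
Verify against each original: 31938 mod 5 = 3, 31938 mod 8 = 2, 31938 mod 13 = 10, 31938 mod 11 = 5, 31938 mod 19 = 18.

x ≡ 31938 (mod 108680).


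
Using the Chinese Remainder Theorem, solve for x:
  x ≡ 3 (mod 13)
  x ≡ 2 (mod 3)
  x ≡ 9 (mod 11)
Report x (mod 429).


Moduli 13, 3, 11 are pairwise coprime; by CRT there is a unique solution modulo M = 13 · 3 · 11 = 429.
Solve pairwise, accumulating the modulus:
  Start with x ≡ 3 (mod 13).
  Combine with x ≡ 2 (mod 3): since gcd(13, 3) = 1, we get a unique residue mod 39.
    Write x = 3 + 13·t and substitute into x ≡ 2 (mod 3): 13·t ≡ 2 − 3 = -1 (mod 3).
    Reduce coefficients mod 3: 1·t ≡ 2 (mod 3).
    So t ≡ 2 (mod 3).
    Then x = 3 + 13·2 = 29, valid modulo lcm(13, 3) = 39: x ≡ 29 (mod 39).
  Combine with x ≡ 9 (mod 11): since gcd(39, 11) = 1, we get a unique residue mod 429.
    Write x = 29 + 39·t and substitute into x ≡ 9 (mod 11): 39·t ≡ 9 − 29 = -20 (mod 11).
    Reduce coefficients mod 11: 6·t ≡ 2 (mod 11).
    The inverse of 6 mod 11 is 2 (since 6·2 = 12 = 1·11 + 1), so t ≡ 2·2 = 4 ≡ 4 (mod 11).
    Then x = 29 + 39·4 = 185, valid modulo lcm(39, 11) = 429: x ≡ 185 (mod 429).
Verify: 185 mod 13 = 3 ✓, 185 mod 3 = 2 ✓, 185 mod 11 = 9 ✓.

x ≡ 185 (mod 429).


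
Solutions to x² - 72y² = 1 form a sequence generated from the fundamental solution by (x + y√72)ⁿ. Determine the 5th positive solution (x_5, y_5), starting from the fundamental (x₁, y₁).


Step 1: Find the fundamental solution (x₁, y₁) of x² - 72y² = 1.
  Expand √72 as a continued fraction. a₀ = ⌊√72⌋ = 8; iterate m_{k+1} = d_k·a_k − m_k, d_{k+1} = (72 − m_{k+1}²)/d_k, a_{k+1} = ⌊(a₀ + m_{k+1})/d_{k+1}⌋ (starting m₀ = 0, d₀ = 1), with convergents p_k = a_k·p_{k-1} + p_{k-2}, q_k = a_k·q_{k-1} + q_{k-2} (p₋₁ = 1, q₋₁ = 0):
  k = 0: a₀ = 8; p₀/q₀ = 8/1; p₀² − 72·q₀² = 64 − 72 = -8.
  k = 1: m = 8, d = 8, a = ⌊(8 + 8)/8⌋ = 2; p/q = (2·8 + 1)/(2·1 + 0) = 17/2; p² − 72·q² = 289 − 288 = 1.
  The first convergent with p² − 72·q² = 1 gives the fundamental solution (x₁, y₁) = (17, 2).
Step 2: Apply the recurrence (x_{n+1}, y_{n+1}) = (x₁x_n + 72y₁y_n, x₁y_n + y₁x_n) repeatedly.
  From (x_1, y_1) = (17, 2): x_2 = 17·17 + 72·2·2 = 577; y_2 = 17·2 + 2·17 = 68.
  From (x_2, y_2) = (577, 68): x_3 = 17·577 + 72·2·68 = 19601; y_3 = 17·68 + 2·577 = 2310.
  From (x_3, y_3) = (19601, 2310): x_4 = 17·19601 + 72·2·2310 = 665857; y_4 = 17·2310 + 2·19601 = 78472.
  From (x_4, y_4) = (665857, 78472): x_5 = 17·665857 + 72·2·78472 = 22619537; y_5 = 17·78472 + 2·665857 = 2665738.
Step 3: Verify x_5² - 72·y_5² = 511643454094369 - 511643454094368 = 1 (should be 1). ✓

(x_1, y_1) = (17, 2); (x_5, y_5) = (22619537, 2665738).


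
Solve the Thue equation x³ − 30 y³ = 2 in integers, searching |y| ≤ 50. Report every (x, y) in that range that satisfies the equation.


The equation is x³ - 30y³ = 2. For fixed y, x³ = 30·y³ + 2, so a solution requires the RHS to be a perfect cube.
Strategy: iterate y from -50 to 50, compute RHS = 30·y³ + 2, and check whether it is a (positive or negative) perfect cube.
Check small values of y:
  y = 0: RHS = 2 is not a perfect cube.
  y = 1: RHS = 32 is not a perfect cube.
  y = -1: RHS = -28 is not a perfect cube.
  y = 2: RHS = 242 is not a perfect cube.
  y = -2: RHS = -238 is not a perfect cube.
  y = 3: RHS = 812 is not a perfect cube.
  y = -3: RHS = -808 is not a perfect cube.
Continuing the search up to |y| = 50 finds no solutions either.
No (x, y) in the scanned range satisfies the equation.

No integer solutions with |y| ≤ 50.


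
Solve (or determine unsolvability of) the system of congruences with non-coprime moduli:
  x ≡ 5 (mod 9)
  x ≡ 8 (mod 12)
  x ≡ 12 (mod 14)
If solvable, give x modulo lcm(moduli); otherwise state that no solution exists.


Moduli 9, 12, 14 are not pairwise coprime, so CRT works modulo lcm(m_i) when all pairwise compatibility conditions hold.
Pairwise compatibility: gcd(m_i, m_j) must divide a_i - a_j for every pair.
Merge one congruence at a time:
  Start: x ≡ 5 (mod 9).
  Combine with x ≡ 8 (mod 12): gcd(9, 12) = 3; 8 - 5 = 3, which IS divisible by 3, so compatible.
    Write x = 5 + 9·t and substitute into x ≡ 8 (mod 12): 9·t ≡ 8 − 5 = 3 (mod 12).
    Divide the congruence (and modulus) by g = 3: 3·t ≡ 1 (mod 4).
    The inverse of 3 mod 4 is 3 (since 3·3 = 9 = 2·4 + 1), so t ≡ 3·1 = 3 ≡ 3 (mod 4).
    Then x = 5 + 9·3 = 32, valid modulo lcm(9, 12) = 36: x ≡ 32 (mod 36).
  Combine with x ≡ 12 (mod 14): gcd(36, 14) = 2; 12 - 32 = -20, which IS divisible by 2, so compatible.
    Write x = 32 + 36·t and substitute into x ≡ 12 (mod 14): 36·t ≡ 12 − 32 = -20 (mod 14).
    Divide the congruence (and modulus) by g = 2: 18·t ≡ -10 (mod 7).
    Reduce coefficients mod 7: 4·t ≡ 4 (mod 7).
    The inverse of 4 mod 7 is 2 (since 4·2 = 8 = 1·7 + 1), so t ≡ 2·4 = 8 ≡ 1 (mod 7).
    Then x = 32 + 36·1 = 68, valid modulo lcm(36, 14) = 252: x ≡ 68 (mod 252).
Verify: 68 mod 9 = 5, 68 mod 12 = 8, 68 mod 14 = 12.

x ≡ 68 (mod 252).


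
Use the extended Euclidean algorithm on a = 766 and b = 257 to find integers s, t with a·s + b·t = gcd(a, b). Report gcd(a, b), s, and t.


Euclidean algorithm on (766, 257) — divide until remainder is 0:
  766 = 2 · 257 + 252
  257 = 1 · 252 + 5
  252 = 50 · 5 + 2
  5 = 2 · 2 + 1
  2 = 2 · 1 + 0
gcd(766, 257) = 1.
Track Bezout coefficients alongside the remainders: start with r₀ = 766 = a·1 + b·0 (s = 1, t = 0) and r₁ = 257 = a·0 + b·1 (s = 0, t = 1); each new remainder r_{k+1} = r_{k-1} − q_k·r_k inherits s_{k+1} = s_{k-1} − q_k·s_k, t_{k+1} = t_{k-1} − q_k·t_k, so r_k = a·s_k + b·t_k at every step:
  q = 2: r = 252, s = 1 − 2·0 = 1, t = 0 − 2·1 = -2  (check: 766·1 + 257·(-2) = 252)
  q = 1: r = 5, s = 0 − 1·1 = -1, t = 1 − 1·(-2) = 3  (check: 766·(-1) + 257·3 = 5)
  q = 50: r = 2, s = 1 − 50·(-1) = 51, t = -2 − 50·3 = -152  (check: 766·51 + 257·(-152) = 2)
  q = 2: r = 1, s = -1 − 2·51 = -103, t = 3 − 2·(-152) = 307  (check: 766·(-103) + 257·307 = 1)
The row with r = 1 (the gcd) gives the Bezout coefficients s = -103, t = 307.
Result: 766 · (-103) + 257 · (307) = 1.

gcd(766, 257) = 1; s = -103, t = 307 (check: 766·(-103) + 257·307 = 1).


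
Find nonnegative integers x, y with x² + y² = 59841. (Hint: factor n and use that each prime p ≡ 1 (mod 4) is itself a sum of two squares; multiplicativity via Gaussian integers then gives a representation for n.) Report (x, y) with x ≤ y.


Step 1: Factor n = 59841 = 3^2 · 61 · 109.
Step 2: Check the mod-4 condition on each prime factor: 3 ≡ 3 (mod 4), exponent 2 (must be even); 61 ≡ 1 (mod 4), exponent 1; 109 ≡ 1 (mod 4), exponent 1.
All primes ≡ 3 (mod 4) appear to even exponent (or don't appear), so by the two-squares theorem n IS expressible as a sum of two squares.
Step 3: Build a representation. Group n = k² · m with k = 3 and m = 61 · 109 = 6649 (a product of primes ≡ 1 (mod 4)); a representation of m scales to one of n via (k·x)² + (k·y)² = k²(x² + y²). Each prime p ≡ 1 (mod 4) is itself a sum of two squares; find a² by testing p − a² for a perfect square:
  61: 61 − 1² = 60, 61 − 2² = 57, 61 − 3² = 52, 61 − 4² = 45, 61 − 5² = 36 = 6² ⇒ 61 = 5² + 6².
  109: 109 − 1² = 108, 109 − 2² = 105, 109 − 3² = 100 = 10² ⇒ 109 = 3² + 10².
  Combine using the Brahmagupta–Fibonacci identity (a² + b²)(c² + d²) = (ac − bd)² + (ad + bc)² = (ac + bd)² + (ad − bc)²:
  61 · 109 = 6649: from (5² + 6²)(3² + 10²), take (5·3 − 6·10, 5·10 + 6·3) = (15 − 60, 50 + 18) = (-45, 68); dropping signs (only squares matter) gives (45, 68); check 45² + 68² = 2025 + 4624 = 6649 ✓.
  Scale by k = 3: (3·45, 3·68) = (135, 204).
Step 4: Order so x ≤ y and verify: 135² + 204² = 18225 + 41616 = 59841 = n. ✓

n = 59841 = 135² + 204² (one valid representation with x ≤ y).


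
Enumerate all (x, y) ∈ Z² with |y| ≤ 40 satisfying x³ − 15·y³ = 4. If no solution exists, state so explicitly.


The equation is x³ - 15y³ = 4. For fixed y, x³ = 15·y³ + 4, so a solution requires the RHS to be a perfect cube.
Strategy: iterate y from -40 to 40, compute RHS = 15·y³ + 4, and check whether it is a (positive or negative) perfect cube.
Check small values of y:
  y = 0: RHS = 4 is not a perfect cube.
  y = 1: RHS = 19 is not a perfect cube.
  y = -1: RHS = -11 is not a perfect cube.
  y = 2: RHS = 124 is not a perfect cube.
  y = -2: RHS = -116 is not a perfect cube.
  y = 3: RHS = 409 is not a perfect cube.
  y = -3: RHS = -401 is not a perfect cube.
Continuing the search up to |y| = 40 finds no solutions either.
No (x, y) in the scanned range satisfies the equation.

No integer solutions with |y| ≤ 40.


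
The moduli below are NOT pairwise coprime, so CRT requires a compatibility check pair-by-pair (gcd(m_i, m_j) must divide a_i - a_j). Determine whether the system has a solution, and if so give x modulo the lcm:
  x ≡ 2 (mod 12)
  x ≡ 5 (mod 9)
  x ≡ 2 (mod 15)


Moduli 12, 9, 15 are not pairwise coprime, so CRT works modulo lcm(m_i) when all pairwise compatibility conditions hold.
Pairwise compatibility: gcd(m_i, m_j) must divide a_i - a_j for every pair.
Merge one congruence at a time:
  Start: x ≡ 2 (mod 12).
  Combine with x ≡ 5 (mod 9): gcd(12, 9) = 3; 5 - 2 = 3, which IS divisible by 3, so compatible.
    Write x = 2 + 12·t and substitute into x ≡ 5 (mod 9): 12·t ≡ 5 − 2 = 3 (mod 9).
    Divide the congruence (and modulus) by g = 3: 4·t ≡ 1 (mod 3).
    Reduce coefficients mod 3: 1·t ≡ 1 (mod 3).
    So t ≡ 1 (mod 3).
    Then x = 2 + 12·1 = 14, valid modulo lcm(12, 9) = 36: x ≡ 14 (mod 36).
  Combine with x ≡ 2 (mod 15): gcd(36, 15) = 3; 2 - 14 = -12, which IS divisible by 3, so compatible.
    Write x = 14 + 36·t and substitute into x ≡ 2 (mod 15): 36·t ≡ 2 − 14 = -12 (mod 15).
    Divide the congruence (and modulus) by g = 3: 12·t ≡ -4 (mod 5).
    Reduce coefficients mod 5: 2·t ≡ 1 (mod 5).
    The inverse of 2 mod 5 is 3 (since 2·3 = 6 = 1·5 + 1), so t ≡ 3·1 = 3 ≡ 3 (mod 5).
    Then x = 14 + 36·3 = 122, valid modulo lcm(36, 15) = 180: x ≡ 122 (mod 180).
Verify: 122 mod 12 = 2, 122 mod 9 = 5, 122 mod 15 = 2.

x ≡ 122 (mod 180).


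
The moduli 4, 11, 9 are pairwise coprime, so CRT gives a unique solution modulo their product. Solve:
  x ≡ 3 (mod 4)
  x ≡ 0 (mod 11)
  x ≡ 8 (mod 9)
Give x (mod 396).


Moduli 4, 11, 9 are pairwise coprime; by CRT there is a unique solution modulo M = 4 · 11 · 9 = 396.
Solve pairwise, accumulating the modulus:
  Start with x ≡ 3 (mod 4).
  Combine with x ≡ 0 (mod 11): since gcd(4, 11) = 1, we get a unique residue mod 44.
    Write x = 3 + 4·t and substitute into x ≡ 0 (mod 11): 4·t ≡ 0 − 3 = -3 (mod 11).
    Reduce coefficients mod 11: 4·t ≡ 8 (mod 11).
    The inverse of 4 mod 11 is 3 (since 4·3 = 12 = 1·11 + 1), so t ≡ 3·8 = 24 ≡ 2 (mod 11).
    Then x = 3 + 4·2 = 11, valid modulo lcm(4, 11) = 44: x ≡ 11 (mod 44).
  Combine with x ≡ 8 (mod 9): since gcd(44, 9) = 1, we get a unique residue mod 396.
    Write x = 11 + 44·t and substitute into x ≡ 8 (mod 9): 44·t ≡ 8 − 11 = -3 (mod 9).
    Reduce coefficients mod 9: 8·t ≡ 6 (mod 9).
    The inverse of 8 mod 9 is 8 (since 8·8 = 64 = 7·9 + 1), so t ≡ 8·6 = 48 ≡ 3 (mod 9).
    Then x = 11 + 44·3 = 143, valid modulo lcm(44, 9) = 396: x ≡ 143 (mod 396).
Verify: 143 mod 4 = 3 ✓, 143 mod 11 = 0 ✓, 143 mod 9 = 8 ✓.

x ≡ 143 (mod 396).


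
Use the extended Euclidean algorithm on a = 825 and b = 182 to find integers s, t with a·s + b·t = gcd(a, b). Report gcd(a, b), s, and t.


Euclidean algorithm on (825, 182) — divide until remainder is 0:
  825 = 4 · 182 + 97
  182 = 1 · 97 + 85
  97 = 1 · 85 + 12
  85 = 7 · 12 + 1
  12 = 12 · 1 + 0
gcd(825, 182) = 1.
Track Bezout coefficients alongside the remainders: start with r₀ = 825 = a·1 + b·0 (s = 1, t = 0) and r₁ = 182 = a·0 + b·1 (s = 0, t = 1); each new remainder r_{k+1} = r_{k-1} − q_k·r_k inherits s_{k+1} = s_{k-1} − q_k·s_k, t_{k+1} = t_{k-1} − q_k·t_k, so r_k = a·s_k + b·t_k at every step:
  q = 4: r = 97, s = 1 − 4·0 = 1, t = 0 − 4·1 = -4  (check: 825·1 + 182·(-4) = 97)
  q = 1: r = 85, s = 0 − 1·1 = -1, t = 1 − 1·(-4) = 5  (check: 825·(-1) + 182·5 = 85)
  q = 1: r = 12, s = 1 − 1·(-1) = 2, t = -4 − 1·5 = -9  (check: 825·2 + 182·(-9) = 12)
  q = 7: r = 1, s = -1 − 7·2 = -15, t = 5 − 7·(-9) = 68  (check: 825·(-15) + 182·68 = 1)
The row with r = 1 (the gcd) gives the Bezout coefficients s = -15, t = 68.
Result: 825 · (-15) + 182 · (68) = 1.

gcd(825, 182) = 1; s = -15, t = 68 (check: 825·(-15) + 182·68 = 1).
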